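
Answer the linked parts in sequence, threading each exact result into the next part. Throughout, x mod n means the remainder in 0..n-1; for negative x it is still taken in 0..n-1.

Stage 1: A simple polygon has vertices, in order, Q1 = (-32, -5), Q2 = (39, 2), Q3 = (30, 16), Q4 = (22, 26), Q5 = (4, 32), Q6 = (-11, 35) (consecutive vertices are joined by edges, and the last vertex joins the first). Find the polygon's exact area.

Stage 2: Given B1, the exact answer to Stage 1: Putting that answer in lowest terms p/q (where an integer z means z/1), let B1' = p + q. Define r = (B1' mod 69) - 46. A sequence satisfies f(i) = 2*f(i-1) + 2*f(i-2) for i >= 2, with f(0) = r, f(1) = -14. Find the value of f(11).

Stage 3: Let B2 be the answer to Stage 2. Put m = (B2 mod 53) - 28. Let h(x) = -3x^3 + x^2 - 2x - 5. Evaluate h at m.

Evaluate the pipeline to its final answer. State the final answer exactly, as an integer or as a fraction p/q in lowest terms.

20971

Stage 1: cross terms: (-32*2 - 39*-5)=131, (39*16 - 30*2)=564, (30*26 - 22*16)=428, (22*32 - 4*26)=600, (4*35 - -11*32)=492, (-11*-5 - -32*35)=1175; twice the area = |3390| = 3390; area = 1695; answer 1695
Stage 2: B1 = 1695; threaded value p + q = 1696; r = -6; f(2) = 2*(-14) + 2*(-6) = -40; iterating: f(2)=-40, f(3)=-108, f(4)=-296, f(5)=-808, f(6)=-2208, f(7)=-6032, f(8)=-16480, f(9)=-45024, f(10)=-123008, f(11)=-336064; answer -336064
Stage 3: B2 = -336064; m = -19; -3*(-19)^3 + 1*(-19)^2 - 2*(-19)^1 - 5 = (20577) + (361) + (38) + (-5) = 20971; answer 20971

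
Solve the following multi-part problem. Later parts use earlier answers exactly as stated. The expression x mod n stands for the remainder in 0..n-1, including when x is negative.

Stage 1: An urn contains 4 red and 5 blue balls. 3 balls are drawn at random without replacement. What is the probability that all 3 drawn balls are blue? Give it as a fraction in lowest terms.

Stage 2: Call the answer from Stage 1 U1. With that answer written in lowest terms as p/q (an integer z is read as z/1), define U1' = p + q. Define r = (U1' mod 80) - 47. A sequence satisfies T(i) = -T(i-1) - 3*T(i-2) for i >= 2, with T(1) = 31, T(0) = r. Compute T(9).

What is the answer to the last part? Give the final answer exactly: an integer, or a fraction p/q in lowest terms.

-2294

Stage 1: total draws C(9,3) = 84; favorable C(5,3) = 10; P = 5/42; answer 5/42
Stage 2: U1 = 5/42; threaded value p + q = 47; r = 0; T(2) = -1*(31) - 3*(0) = -31; iterating: T(2)=-31, T(3)=-62, T(4)=155, T(5)=31, T(6)=-496, T(7)=403, T(8)=1085, T(9)=-2294; answer -2294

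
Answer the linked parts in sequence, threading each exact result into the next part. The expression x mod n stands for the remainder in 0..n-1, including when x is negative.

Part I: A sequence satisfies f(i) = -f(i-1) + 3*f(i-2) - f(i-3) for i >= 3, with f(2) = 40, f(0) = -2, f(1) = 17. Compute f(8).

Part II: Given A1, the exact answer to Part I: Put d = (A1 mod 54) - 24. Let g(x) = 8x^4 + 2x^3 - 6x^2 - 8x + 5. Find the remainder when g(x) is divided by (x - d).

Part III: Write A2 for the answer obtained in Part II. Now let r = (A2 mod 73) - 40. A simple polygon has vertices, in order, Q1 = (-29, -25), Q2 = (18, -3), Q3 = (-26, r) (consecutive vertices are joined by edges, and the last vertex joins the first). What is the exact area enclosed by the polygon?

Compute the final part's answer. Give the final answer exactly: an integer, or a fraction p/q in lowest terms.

Part I: f(3) = -1*(40) + 3*(17) - 1*(-2) = 13; iterating: f(3)=13, f(4)=90, f(5)=-91, f(6)=348, f(7)=-711, f(8)=1846; answer 1846
Part II: A1 = 1846; d = -14; remainder = value at the root: 8*(-14)^4 + 2*(-14)^3 - 6*(-14)^2 - 8*(-14)^1 + 5 = (307328) + (-5488) + (-1176) + (112) + (5) = 300781; answer 300781
Part III: A2 = 300781; r = -19; cross terms: (-29*-3 - 18*-25)=537, (18*-19 - -26*-3)=-420, (-26*-25 - -29*-19)=99; twice the area = |216| = 216; area = 108; answer 108

108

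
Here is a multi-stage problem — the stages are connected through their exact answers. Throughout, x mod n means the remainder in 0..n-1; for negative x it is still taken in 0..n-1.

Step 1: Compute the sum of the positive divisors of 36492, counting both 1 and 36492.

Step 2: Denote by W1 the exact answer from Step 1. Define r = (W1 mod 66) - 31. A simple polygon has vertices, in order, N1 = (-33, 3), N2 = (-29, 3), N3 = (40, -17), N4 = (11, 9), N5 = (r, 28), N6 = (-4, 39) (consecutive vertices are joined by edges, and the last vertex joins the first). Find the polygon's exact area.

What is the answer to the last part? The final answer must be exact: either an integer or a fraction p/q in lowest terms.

2753/2

Step 1: 36492 = 2^2 * 3 * 3041; sigma = (1 + 2 + 4) * (1 + 3) * (1 + 3041) = 7 * 4 * 3042 = 85176; answer 85176
Step 2: W1 = 85176; r = 5; cross terms: (-33*3 - -29*3)=-12, (-29*-17 - 40*3)=373, (40*9 - 11*-17)=547, (11*28 - 5*9)=263, (5*39 - -4*28)=307, (-4*3 - -33*39)=1275; twice the area = |2753| = 2753; area = 2753/2; answer 2753/2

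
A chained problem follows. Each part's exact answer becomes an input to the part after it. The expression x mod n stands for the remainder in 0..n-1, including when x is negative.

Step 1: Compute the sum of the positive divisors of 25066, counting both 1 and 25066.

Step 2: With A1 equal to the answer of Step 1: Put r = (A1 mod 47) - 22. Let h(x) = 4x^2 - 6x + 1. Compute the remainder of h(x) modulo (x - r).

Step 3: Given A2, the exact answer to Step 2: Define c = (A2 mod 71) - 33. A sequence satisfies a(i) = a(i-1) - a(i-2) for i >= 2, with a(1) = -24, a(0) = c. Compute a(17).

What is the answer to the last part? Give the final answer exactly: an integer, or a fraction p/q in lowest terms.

22

Step 1: 25066 = 2 * 83 * 151; sigma = (1 + 2) * (1 + 83) * (1 + 151) = 3 * 84 * 152 = 38304; answer 38304
Step 2: A1 = 38304; r = 24; remainder = value at the root: 4*(24)^2 - 6*(24)^1 + 1 = (2304) + (-144) + (1) = 2161; answer 2161
Step 3: A2 = 2161; c = -2; a(2) = 1*(-24) - 1*(-2) = -22; iterating: a(2)=-22, a(3)=2, a(4)=24, a(5)=22, a(6)=-2, a(7)=-24, a(8)=-22, a(9)=2, a(10)=24, a(11)=22, a(12)=-2, a(13)=-24, a(14)=-22, a(15)=2, a(16)=24, a(17)=22; answer 22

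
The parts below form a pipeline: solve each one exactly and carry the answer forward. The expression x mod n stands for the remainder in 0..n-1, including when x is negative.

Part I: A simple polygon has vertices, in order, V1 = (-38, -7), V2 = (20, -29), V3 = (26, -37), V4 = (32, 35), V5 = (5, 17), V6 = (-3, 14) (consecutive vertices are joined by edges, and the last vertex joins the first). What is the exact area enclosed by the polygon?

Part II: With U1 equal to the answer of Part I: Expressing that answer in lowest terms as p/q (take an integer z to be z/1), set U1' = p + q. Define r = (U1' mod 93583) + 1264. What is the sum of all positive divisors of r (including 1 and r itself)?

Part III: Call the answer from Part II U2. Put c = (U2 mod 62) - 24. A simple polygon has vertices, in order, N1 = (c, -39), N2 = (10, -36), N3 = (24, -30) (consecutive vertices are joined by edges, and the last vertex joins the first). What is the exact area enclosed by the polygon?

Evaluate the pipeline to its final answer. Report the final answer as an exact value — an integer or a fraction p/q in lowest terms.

Part I: cross terms: (-38*-29 - 20*-7)=1242, (20*-37 - 26*-29)=14, (26*35 - 32*-37)=2094, (32*17 - 5*35)=369, (5*14 - -3*17)=121, (-3*-7 - -38*14)=553; twice the area = |4393| = 4393; area = 4393/2; answer 4393/2
Part II: U1 = 4393/2; threaded value p + q = 4395; r = 5659; 5659 is prime, so its only divisors are 1 and 5659; sigma = 1 + 5659 = 5660; answer 5660
Part III: U2 = 5660; c = -6; cross terms: (-6*-36 - 10*-39)=606, (10*-30 - 24*-36)=564, (24*-39 - -6*-30)=-1116; twice the area = |54| = 54; area = 27; answer 27

27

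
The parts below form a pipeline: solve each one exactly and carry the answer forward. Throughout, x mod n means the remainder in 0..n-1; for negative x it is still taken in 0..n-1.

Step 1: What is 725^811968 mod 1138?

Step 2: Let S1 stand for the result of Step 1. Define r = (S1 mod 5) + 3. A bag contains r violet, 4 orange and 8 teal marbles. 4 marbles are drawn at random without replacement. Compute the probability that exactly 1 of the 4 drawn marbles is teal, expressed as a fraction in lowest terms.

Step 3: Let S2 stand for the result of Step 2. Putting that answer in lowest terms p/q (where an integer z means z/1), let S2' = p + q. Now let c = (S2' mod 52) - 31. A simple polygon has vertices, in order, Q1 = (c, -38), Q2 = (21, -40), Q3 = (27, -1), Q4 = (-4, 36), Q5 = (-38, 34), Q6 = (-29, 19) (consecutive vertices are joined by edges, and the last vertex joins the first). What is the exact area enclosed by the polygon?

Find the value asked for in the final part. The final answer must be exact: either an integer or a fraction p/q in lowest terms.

Step 1: squarings mod 1138: 725^1=725, 725^2=1007, 725^4=91, 725^8=315, 725^16=219, 725^32=165, 725^64=1051, 725^128=741, 725^256=565, 725^512=585, 725^1024=825, 725^2048=101, 725^4096=1097, 725^8192=543, 725^16384=107, 725^32768=69, 725^65536=209, 725^131072=437, 725^262144=923, 725^524288=705; 725^811968 = 725^64 * 725^128 * 725^256 * 725^512 * 725^8192 * 725^16384 * 725^262144 * 725^524288 = 923 (mod 1138); answer 923
Step 2: S1 = 923; r = 6; total draws C(18,4) = 3060; favorable C(8,1)*C(10,3) = 960; P = 16/51; answer 16/51
Step 3: S2 = 16/51; threaded value p + q = 67; c = -16; cross terms: (-16*-40 - 21*-38)=1438, (21*-1 - 27*-40)=1059, (27*36 - -4*-1)=968, (-4*34 - -38*36)=1232, (-38*19 - -29*34)=264, (-29*-38 - -16*19)=1406; twice the area = |6367| = 6367; area = 6367/2; answer 6367/2

6367/2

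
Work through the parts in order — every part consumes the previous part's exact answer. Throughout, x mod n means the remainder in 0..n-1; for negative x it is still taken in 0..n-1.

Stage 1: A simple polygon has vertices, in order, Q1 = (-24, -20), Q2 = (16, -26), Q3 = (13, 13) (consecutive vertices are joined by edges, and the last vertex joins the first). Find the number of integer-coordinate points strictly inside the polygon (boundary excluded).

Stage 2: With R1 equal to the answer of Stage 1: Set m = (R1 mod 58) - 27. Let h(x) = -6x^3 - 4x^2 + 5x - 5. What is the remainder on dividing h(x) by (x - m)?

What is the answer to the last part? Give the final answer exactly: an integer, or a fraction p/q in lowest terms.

9727

Stage 1: cross terms: (-24*-26 - 16*-20)=944, (16*13 - 13*-26)=546, (13*-20 - -24*13)=52; twice the area = |1542| = 1542; area = 771; boundary points = 2 + 3 + 1 = 6; strictly interior points = area - boundary/2 + 1 = 769; answer 769
Stage 2: R1 = 769; m = -12; remainder = value at the root: -6*(-12)^3 - 4*(-12)^2 + 5*(-12)^1 - 5 = (10368) + (-576) + (-60) + (-5) = 9727; answer 9727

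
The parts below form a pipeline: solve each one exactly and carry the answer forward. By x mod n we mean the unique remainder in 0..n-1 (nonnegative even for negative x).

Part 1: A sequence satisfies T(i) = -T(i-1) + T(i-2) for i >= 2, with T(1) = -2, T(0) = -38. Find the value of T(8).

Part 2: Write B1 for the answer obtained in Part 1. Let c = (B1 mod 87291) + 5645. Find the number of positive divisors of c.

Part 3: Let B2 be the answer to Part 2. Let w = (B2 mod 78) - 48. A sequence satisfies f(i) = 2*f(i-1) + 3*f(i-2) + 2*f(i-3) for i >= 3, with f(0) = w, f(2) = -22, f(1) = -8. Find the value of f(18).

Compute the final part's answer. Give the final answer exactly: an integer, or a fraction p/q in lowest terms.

-2588784718

Part 1: T(2) = -1*(-2) + 1*(-38) = -36; iterating: T(2)=-36, T(3)=34, T(4)=-70, T(5)=104, T(6)=-174, T(7)=278, T(8)=-452; answer -452
Part 2: B1 = -452; c = 92484; 92484 = 2^2 * 3^2 * 7 * 367; number of divisors = (2+1) * (2+1) * (1+1) * (1+1) = 36; answer 36
Part 3: B2 = 36; w = -12; f(3) = 2*(-22) + 3*(-8) + 2*(-12) = -92; iterating: f(3)=-92, f(4)=-266, f(5)=-852, f(6)=-2686, f(7)=-8460, f(8)=-26682, f(9)=-84116, f(10)=-265198, f(11)=-836108, f(12)=-2636042, f(13)=-8310804, f(14)=-26201950, f(15)=-82608396, f(16)=-260444250, f(17)=-821117588, f(18)=-2588784718; answer -2588784718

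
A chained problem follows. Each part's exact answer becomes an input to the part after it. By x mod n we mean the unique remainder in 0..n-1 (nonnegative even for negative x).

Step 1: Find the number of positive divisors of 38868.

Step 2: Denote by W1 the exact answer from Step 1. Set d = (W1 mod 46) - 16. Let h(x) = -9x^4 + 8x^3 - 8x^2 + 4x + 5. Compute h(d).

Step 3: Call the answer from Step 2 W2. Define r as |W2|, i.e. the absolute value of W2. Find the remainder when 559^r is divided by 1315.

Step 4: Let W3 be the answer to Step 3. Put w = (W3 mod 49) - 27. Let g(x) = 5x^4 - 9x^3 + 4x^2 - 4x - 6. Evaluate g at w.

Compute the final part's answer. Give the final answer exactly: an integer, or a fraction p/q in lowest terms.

2074

Step 1: 38868 = 2^2 * 3 * 41 * 79; number of divisors = (2+1) * (1+1) * (1+1) * (1+1) = 24; answer 24
Step 2: W1 = 24; d = 8; -9*(8)^4 + 8*(8)^3 - 8*(8)^2 + 4*(8)^1 + 5 = (-36864) + (4096) + (-512) + (32) + (5) = -33243; answer -33243
Step 3: W2 = -33243; r = 33243; squarings mod 1315: 559^1=559, 559^2=826, 559^4=1106, 559^8=286, 559^16=266, 559^32=1061, 559^64=81, 559^128=1301, 559^256=196, 559^512=281, 559^1024=61, 559^2048=1091, 559^4096=206, 559^8192=356, 559^16384=496, 559^32768=111; 559^33243 = 559^1 * 559^2 * 559^8 * 559^16 * 559^64 * 559^128 * 559^256 * 559^32768 = 179 (mod 1315); answer 179
Step 4: W3 = 179; w = 5; 5*(5)^4 - 9*(5)^3 + 4*(5)^2 - 4*(5)^1 - 6 = (3125) + (-1125) + (100) + (-20) + (-6) = 2074; answer 2074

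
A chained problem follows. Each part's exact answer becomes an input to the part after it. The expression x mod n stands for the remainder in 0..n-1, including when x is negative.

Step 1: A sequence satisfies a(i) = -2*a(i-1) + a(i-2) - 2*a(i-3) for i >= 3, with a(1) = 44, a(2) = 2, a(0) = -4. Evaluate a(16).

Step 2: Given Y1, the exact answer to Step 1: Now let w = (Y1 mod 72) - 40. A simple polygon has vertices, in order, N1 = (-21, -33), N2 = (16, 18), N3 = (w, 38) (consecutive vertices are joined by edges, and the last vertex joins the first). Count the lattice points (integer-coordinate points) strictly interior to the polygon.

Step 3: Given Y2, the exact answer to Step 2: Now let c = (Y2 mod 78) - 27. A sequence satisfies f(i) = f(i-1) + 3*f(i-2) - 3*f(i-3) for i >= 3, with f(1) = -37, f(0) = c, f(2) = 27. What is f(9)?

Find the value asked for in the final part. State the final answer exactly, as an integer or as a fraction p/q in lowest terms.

Step 1: a(3) = -2*(2) + 1*(44) - 2*(-4) = 48; iterating: a(3)=48, a(4)=-182, a(5)=408, a(6)=-1094, a(7)=2960, a(8)=-7830, a(9)=20808, a(10)=-55366, a(11)=147200, a(12)=-391382, a(13)=1040696, a(14)=-2767174, a(15)=7357808, a(16)=-19564182; answer -19564182
Step 2: Y1 = -19564182; w = -22; cross terms: (-21*18 - 16*-33)=150, (16*38 - -22*18)=1004, (-22*-33 - -21*38)=1524; twice the area = |2678| = 2678; area = 1339; boundary points = 1 + 2 + 1 = 4; strictly interior points = area - boundary/2 + 1 = 1338; answer 1338
Step 3: Y2 = 1338; c = -15; f(3) = 1*(27) + 3*(-37) - 3*(-15) = -39; iterating: f(3)=-39, f(4)=153, f(5)=-45, f(6)=531, f(7)=-63, f(8)=1665, f(9)=-117; answer -117

-117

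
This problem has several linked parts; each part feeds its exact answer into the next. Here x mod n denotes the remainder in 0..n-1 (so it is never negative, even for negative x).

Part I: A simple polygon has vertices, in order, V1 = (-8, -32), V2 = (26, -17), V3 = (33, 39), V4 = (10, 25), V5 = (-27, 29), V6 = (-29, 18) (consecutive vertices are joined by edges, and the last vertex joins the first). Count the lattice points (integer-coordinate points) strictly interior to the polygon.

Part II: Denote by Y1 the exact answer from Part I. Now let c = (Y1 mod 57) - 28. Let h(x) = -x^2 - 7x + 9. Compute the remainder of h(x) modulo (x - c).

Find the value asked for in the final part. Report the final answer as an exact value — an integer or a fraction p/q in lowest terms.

Part I: cross terms: (-8*-17 - 26*-32)=968, (26*39 - 33*-17)=1575, (33*25 - 10*39)=435, (10*29 - -27*25)=965, (-27*18 - -29*29)=355, (-29*-32 - -8*18)=1072; twice the area = |5370| = 5370; area = 2685; boundary points = 1 + 7 + 1 + 1 + 1 + 1 = 12; strictly interior points = area - boundary/2 + 1 = 2680; answer 2680
Part II: Y1 = 2680; c = -27; remainder = value at the root: -1*(-27)^2 - 7*(-27)^1 + 9 = (-729) + (189) + (9) = -531; answer -531

-531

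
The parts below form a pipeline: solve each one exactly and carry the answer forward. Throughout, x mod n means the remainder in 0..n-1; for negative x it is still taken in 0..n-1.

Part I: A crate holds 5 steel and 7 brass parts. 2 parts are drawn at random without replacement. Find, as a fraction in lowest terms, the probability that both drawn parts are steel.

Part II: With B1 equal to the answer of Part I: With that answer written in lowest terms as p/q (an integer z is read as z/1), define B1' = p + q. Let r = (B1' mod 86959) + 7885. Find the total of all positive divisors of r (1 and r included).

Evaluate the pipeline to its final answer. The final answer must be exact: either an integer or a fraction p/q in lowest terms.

11200

Part I: total draws C(12,2) = 66; favorable C(5,2) = 10; P = 5/33; answer 5/33
Part II: B1 = 5/33; threaded value p + q = 38; r = 7923; 7923 = 3 * 19 * 139; sigma = (1 + 3) * (1 + 19) * (1 + 139) = 4 * 20 * 140 = 11200; answer 11200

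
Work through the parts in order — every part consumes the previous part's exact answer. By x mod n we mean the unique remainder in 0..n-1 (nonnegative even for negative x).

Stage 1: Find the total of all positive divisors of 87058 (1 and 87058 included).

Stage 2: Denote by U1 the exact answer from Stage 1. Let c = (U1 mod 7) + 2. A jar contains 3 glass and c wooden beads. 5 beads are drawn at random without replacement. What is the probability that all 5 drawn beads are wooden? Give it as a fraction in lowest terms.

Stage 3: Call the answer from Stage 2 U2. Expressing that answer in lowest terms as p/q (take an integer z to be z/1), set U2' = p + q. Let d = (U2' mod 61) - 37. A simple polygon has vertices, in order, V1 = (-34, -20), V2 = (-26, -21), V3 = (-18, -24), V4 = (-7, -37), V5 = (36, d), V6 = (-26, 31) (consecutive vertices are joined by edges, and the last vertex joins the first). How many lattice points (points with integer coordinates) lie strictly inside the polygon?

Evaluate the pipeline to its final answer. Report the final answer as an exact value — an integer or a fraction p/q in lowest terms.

Stage 1: 87058 = 2 * 19 * 29 * 79; sigma = (1 + 2) * (1 + 19) * (1 + 29) * (1 + 79) = 3 * 20 * 30 * 80 = 144000; answer 144000
Stage 2: U1 = 144000; c = 5; total draws C(8,5) = 56; favorable C(5,5) = 1; P = 1/56; answer 1/56
Stage 3: U2 = 1/56; threaded value p + q = 57; d = 20; cross terms: (-34*-21 - -26*-20)=194, (-26*-24 - -18*-21)=246, (-18*-37 - -7*-24)=498, (-7*20 - 36*-37)=1192, (36*31 - -26*20)=1636, (-26*-20 - -34*31)=1574; twice the area = |5340| = 5340; area = 2670; boundary points = 1 + 1 + 1 + 1 + 1 + 1 = 6; strictly interior points = area - boundary/2 + 1 = 2668; answer 2668

2668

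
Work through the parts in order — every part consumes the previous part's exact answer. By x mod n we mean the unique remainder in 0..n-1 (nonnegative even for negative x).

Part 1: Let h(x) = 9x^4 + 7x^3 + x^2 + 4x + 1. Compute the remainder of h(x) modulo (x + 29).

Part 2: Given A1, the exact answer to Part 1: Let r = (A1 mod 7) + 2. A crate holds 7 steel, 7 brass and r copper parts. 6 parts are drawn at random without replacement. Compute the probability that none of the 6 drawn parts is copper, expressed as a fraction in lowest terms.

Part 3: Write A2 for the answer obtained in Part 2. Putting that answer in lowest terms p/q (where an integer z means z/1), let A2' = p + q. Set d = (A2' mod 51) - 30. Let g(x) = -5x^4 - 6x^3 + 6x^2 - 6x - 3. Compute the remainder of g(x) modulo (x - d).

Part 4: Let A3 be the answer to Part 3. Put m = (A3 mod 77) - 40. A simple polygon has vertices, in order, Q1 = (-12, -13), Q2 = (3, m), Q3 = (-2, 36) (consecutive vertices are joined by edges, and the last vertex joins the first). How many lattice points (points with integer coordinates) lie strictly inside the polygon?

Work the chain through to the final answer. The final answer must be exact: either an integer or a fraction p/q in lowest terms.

Part 1: remainder = value at the root: 9*(-29)^4 + 7*(-29)^3 + 1*(-29)^2 + 4*(-29)^1 + 1 = (6365529) + (-170723) + (841) + (-116) + (1) = 6195532; answer 6195532
Part 2: A1 = 6195532; r = 2; total draws C(16,6) = 8008; favorable C(14,6) = 3003; P = 3/8; answer 3/8
Part 3: A2 = 3/8; threaded value p + q = 11; d = -19; remainder = value at the root: -5*(-19)^4 - 6*(-19)^3 + 6*(-19)^2 - 6*(-19)^1 - 3 = (-651605) + (41154) + (2166) + (114) + (-3) = -608174; answer -608174
Part 4: A3 = -608174; m = 9; cross terms: (-12*9 - 3*-13)=-69, (3*36 - -2*9)=126, (-2*-13 - -12*36)=458; twice the area = |515| = 515; area = 515/2; boundary points = 1 + 1 + 1 = 3; strictly interior points = area - boundary/2 + 1 = 257; answer 257

257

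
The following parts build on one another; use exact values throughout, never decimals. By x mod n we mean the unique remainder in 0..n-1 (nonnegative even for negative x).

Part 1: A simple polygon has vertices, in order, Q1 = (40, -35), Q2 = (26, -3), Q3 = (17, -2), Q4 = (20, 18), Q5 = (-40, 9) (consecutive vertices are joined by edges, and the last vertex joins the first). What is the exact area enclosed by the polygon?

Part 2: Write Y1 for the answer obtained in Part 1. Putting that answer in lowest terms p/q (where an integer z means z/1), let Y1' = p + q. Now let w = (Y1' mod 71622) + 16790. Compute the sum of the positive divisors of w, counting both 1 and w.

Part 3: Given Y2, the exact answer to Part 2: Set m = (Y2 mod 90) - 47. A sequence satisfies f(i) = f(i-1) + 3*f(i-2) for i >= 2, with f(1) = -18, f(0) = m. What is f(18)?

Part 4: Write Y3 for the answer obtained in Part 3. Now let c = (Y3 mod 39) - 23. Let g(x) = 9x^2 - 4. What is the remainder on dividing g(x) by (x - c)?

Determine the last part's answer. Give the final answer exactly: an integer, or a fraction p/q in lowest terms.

437

Part 1: cross terms: (40*-3 - 26*-35)=790, (26*-2 - 17*-3)=-1, (17*18 - 20*-2)=346, (20*9 - -40*18)=900, (-40*-35 - 40*9)=1040; twice the area = |3075| = 3075; area = 3075/2; answer 3075/2
Part 2: Y1 = 3075/2; threaded value p + q = 3077; w = 19867; 19867 is prime, so its only divisors are 1 and 19867; sigma = 1 + 19867 = 19868; answer 19868
Part 3: Y2 = 19868; m = 21; f(2) = 1*(-18) + 3*(21) = 45; iterating: f(2)=45, f(3)=-9, f(4)=126, f(5)=99, f(6)=477, f(7)=774, f(8)=2205, f(9)=4527, f(10)=11142, f(11)=24723, f(12)=58149, f(13)=132318, f(14)=306765, f(15)=703719, f(16)=1624014, f(17)=3735171, f(18)=8607213; answer 8607213
Part 4: Y3 = 8607213; c = 7; remainder = value at the root: 9*(7)^2 - 4 = (441) + (-4) = 437; answer 437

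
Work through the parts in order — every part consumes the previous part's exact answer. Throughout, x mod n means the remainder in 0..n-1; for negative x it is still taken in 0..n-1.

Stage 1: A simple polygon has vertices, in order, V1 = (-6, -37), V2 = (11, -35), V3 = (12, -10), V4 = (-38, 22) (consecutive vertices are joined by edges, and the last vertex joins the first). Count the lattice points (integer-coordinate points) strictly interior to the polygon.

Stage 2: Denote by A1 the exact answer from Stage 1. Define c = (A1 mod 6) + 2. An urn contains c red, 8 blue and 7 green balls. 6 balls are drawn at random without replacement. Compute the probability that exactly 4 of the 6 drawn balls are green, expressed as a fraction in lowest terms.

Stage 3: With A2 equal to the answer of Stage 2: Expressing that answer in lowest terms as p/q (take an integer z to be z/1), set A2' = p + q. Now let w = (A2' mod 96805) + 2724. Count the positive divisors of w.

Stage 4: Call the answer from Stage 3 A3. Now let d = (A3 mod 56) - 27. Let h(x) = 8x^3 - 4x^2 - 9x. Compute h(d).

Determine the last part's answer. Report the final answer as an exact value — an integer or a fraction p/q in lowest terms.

Stage 1: cross terms: (-6*-35 - 11*-37)=617, (11*-10 - 12*-35)=310, (12*22 - -38*-10)=-116, (-38*-37 - -6*22)=1538; twice the area = |2349| = 2349; area = 2349/2; boundary points = 1 + 1 + 2 + 1 = 5; strictly interior points = area - boundary/2 + 1 = 1173; answer 1173
Stage 2: A1 = 1173; c = 5; total draws C(20,6) = 38760; favorable C(7,4)*C(13,2) = 2730; P = 91/1292; answer 91/1292
Stage 3: A2 = 91/1292; threaded value p + q = 1383; w = 4107; 4107 = 3 * 37^2; number of divisors = (1+1) * (2+1) = 6; answer 6
Stage 4: A3 = 6; d = -21; 8*(-21)^3 - 4*(-21)^2 - 9*(-21)^1 = (-74088) + (-1764) + (189) = -75663; answer -75663

-75663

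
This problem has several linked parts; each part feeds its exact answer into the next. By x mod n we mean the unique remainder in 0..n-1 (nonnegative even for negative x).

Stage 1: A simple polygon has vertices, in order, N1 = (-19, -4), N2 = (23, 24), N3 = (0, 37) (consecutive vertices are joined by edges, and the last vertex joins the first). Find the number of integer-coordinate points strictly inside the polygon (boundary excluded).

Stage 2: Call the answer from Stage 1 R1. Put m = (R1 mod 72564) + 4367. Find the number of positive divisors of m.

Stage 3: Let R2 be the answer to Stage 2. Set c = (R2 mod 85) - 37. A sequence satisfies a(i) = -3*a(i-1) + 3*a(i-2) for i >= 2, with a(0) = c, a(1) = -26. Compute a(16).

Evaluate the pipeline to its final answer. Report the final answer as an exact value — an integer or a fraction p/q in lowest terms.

Stage 1: cross terms: (-19*24 - 23*-4)=-364, (23*37 - 0*24)=851, (0*-4 - -19*37)=703; twice the area = |1190| = 1190; area = 595; boundary points = 14 + 1 + 1 = 16; strictly interior points = area - boundary/2 + 1 = 588; answer 588
Stage 2: R1 = 588; m = 4955; 4955 = 5 * 991; number of divisors = (1+1) * (1+1) = 4; answer 4
Stage 3: R2 = 4; c = -33; a(2) = -3*(-26) + 3*(-33) = -21; iterating: a(2)=-21, a(3)=-15, a(4)=-18, a(5)=9, a(6)=-81, a(7)=270, a(8)=-1053, a(9)=3969, a(10)=-15066, a(11)=57105, a(12)=-216513, a(13)=820854, a(14)=-3112101, a(15)=11798865, a(16)=-44732898; answer -44732898

-44732898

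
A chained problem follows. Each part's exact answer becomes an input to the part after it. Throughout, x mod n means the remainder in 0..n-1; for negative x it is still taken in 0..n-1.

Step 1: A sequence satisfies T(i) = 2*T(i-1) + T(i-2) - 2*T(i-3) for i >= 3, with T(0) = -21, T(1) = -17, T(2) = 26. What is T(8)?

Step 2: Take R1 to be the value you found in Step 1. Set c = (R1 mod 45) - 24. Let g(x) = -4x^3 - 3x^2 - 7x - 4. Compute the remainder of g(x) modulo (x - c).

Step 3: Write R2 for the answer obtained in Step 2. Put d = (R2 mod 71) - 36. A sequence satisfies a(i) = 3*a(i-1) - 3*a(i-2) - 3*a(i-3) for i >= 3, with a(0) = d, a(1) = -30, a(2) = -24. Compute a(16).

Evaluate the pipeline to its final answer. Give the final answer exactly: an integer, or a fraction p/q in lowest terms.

Step 1: T(3) = 2*(26) + 1*(-17) - 2*(-21) = 77; iterating: T(3)=77, T(4)=214, T(5)=453, T(6)=966, T(7)=1957, T(8)=3974; answer 3974
Step 2: R1 = 3974; c = -10; remainder = value at the root: -4*(-10)^3 - 3*(-10)^2 - 7*(-10)^1 - 4 = (4000) + (-300) + (70) + (-4) = 3766; answer 3766
Step 3: R2 = 3766; d = -33; a(3) = 3*(-24) - 3*(-30) - 3*(-33) = 117; iterating: a(3)=117, a(4)=513, a(5)=1260, a(6)=1890, a(7)=351, a(8)=-8397, a(9)=-31914, a(10)=-71604, a(11)=-93879, a(12)=28917, a(13)=583200, a(14)=1944486, a(15)=3997107, a(16)=4408263; answer 4408263

4408263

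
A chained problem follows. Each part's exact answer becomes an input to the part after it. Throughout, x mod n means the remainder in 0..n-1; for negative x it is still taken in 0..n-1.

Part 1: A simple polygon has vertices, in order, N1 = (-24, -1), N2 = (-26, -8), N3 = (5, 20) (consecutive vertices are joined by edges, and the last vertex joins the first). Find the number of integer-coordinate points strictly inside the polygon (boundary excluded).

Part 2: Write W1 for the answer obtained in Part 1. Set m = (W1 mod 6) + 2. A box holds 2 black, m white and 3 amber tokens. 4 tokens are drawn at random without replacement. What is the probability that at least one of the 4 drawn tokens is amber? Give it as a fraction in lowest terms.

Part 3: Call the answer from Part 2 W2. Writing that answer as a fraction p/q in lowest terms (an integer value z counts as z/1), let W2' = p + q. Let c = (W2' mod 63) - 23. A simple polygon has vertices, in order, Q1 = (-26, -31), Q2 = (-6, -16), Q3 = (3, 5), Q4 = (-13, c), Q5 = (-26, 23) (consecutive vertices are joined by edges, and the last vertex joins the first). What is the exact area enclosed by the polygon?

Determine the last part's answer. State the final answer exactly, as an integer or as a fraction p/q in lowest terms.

Part 1: cross terms: (-24*-8 - -26*-1)=166, (-26*20 - 5*-8)=-480, (5*-1 - -24*20)=475; twice the area = |161| = 161; area = 161/2; boundary points = 1 + 1 + 1 = 3; strictly interior points = area - boundary/2 + 1 = 80; answer 80
Part 2: W1 = 80; m = 4; total draws C(9,4) = 126; complement C(6,4) = 15; favorable 126 - 15 = 111; P = 37/42; answer 37/42
Part 3: W2 = 37/42; threaded value p + q = 79; c = -7; cross terms: (-26*-16 - -6*-31)=230, (-6*5 - 3*-16)=18, (3*-7 - -13*5)=44, (-13*23 - -26*-7)=-481, (-26*-31 - -26*23)=1404; twice the area = |1215| = 1215; area = 1215/2; answer 1215/2

1215/2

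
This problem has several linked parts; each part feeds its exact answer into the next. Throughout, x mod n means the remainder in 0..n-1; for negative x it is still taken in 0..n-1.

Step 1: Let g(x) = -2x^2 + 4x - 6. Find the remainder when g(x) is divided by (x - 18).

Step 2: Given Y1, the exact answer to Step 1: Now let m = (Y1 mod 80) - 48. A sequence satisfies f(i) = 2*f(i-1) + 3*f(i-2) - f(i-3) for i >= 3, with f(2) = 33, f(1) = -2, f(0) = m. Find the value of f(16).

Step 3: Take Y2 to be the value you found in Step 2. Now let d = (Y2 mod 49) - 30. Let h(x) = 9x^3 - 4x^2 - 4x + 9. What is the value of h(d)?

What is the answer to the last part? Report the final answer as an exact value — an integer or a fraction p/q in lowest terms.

-615

Step 1: remainder = value at the root: -2*(18)^2 + 4*(18)^1 - 6 = (-648) + (72) + (-6) = -582; answer -582
Step 2: Y1 = -582; m = 10; f(3) = 2*(33) + 3*(-2) - 1*(10) = 50; iterating: f(3)=50, f(4)=201, f(5)=519, f(6)=1591, f(7)=4538, f(8)=13330, f(9)=38683, f(10)=112818, f(11)=328355, f(12)=956481, f(13)=2785209, f(14)=8111506, f(15)=23622158, f(16)=68793625; answer 68793625
Step 3: Y2 = 68793625; d = -4; 9*(-4)^3 - 4*(-4)^2 - 4*(-4)^1 + 9 = (-576) + (-64) + (16) + (9) = -615; answer -615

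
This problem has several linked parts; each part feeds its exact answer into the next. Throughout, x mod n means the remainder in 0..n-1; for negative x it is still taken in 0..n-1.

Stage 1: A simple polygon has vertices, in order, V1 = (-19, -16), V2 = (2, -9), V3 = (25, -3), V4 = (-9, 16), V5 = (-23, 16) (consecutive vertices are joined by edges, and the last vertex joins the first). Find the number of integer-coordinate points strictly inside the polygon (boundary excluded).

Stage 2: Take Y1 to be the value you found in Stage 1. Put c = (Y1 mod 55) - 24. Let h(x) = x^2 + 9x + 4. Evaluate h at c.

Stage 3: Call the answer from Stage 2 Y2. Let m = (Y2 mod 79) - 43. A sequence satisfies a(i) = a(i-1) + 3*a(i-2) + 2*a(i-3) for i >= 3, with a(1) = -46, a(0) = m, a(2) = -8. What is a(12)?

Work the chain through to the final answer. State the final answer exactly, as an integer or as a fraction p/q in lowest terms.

Stage 1: cross terms: (-19*-9 - 2*-16)=203, (2*-3 - 25*-9)=219, (25*16 - -9*-3)=373, (-9*16 - -23*16)=224, (-23*-16 - -19*16)=672; twice the area = |1691| = 1691; area = 1691/2; boundary points = 7 + 1 + 1 + 14 + 4 = 27; strictly interior points = area - boundary/2 + 1 = 833; answer 833
Stage 2: Y1 = 833; c = -16; 1*(-16)^2 + 9*(-16)^1 + 4 = (256) + (-144) + (4) = 116; answer 116
Stage 3: Y2 = 116; m = -6; a(3) = 1*(-8) + 3*(-46) + 2*(-6) = -158; iterating: a(3)=-158, a(4)=-274, a(5)=-764, a(6)=-1902, a(7)=-4742, a(8)=-11976, a(9)=-30006, a(10)=-75418, a(11)=-189388, a(12)=-475654; answer -475654

-475654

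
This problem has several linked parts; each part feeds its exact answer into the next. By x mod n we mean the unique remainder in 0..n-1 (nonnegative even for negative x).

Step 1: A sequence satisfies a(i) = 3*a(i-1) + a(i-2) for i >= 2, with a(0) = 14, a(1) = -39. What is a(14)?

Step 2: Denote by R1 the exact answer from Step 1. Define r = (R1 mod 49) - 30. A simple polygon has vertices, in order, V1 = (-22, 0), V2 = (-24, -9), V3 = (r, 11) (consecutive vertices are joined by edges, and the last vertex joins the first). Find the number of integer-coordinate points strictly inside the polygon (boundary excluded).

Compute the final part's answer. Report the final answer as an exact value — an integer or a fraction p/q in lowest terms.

Step 1: a(2) = 3*(-39) + 1*(14) = -103; iterating: a(2)=-103, a(3)=-348, a(4)=-1147, a(5)=-3789, a(6)=-12514, a(7)=-41331, a(8)=-136507, a(9)=-450852, a(10)=-1489063, a(11)=-4918041, a(12)=-16243186, a(13)=-53647599, a(14)=-177185983; answer -177185983
Step 2: R1 = -177185983; r = -4; cross terms: (-22*-9 - -24*0)=198, (-24*11 - -4*-9)=-300, (-4*0 - -22*11)=242; twice the area = |140| = 140; area = 70; boundary points = 1 + 20 + 1 = 22; strictly interior points = area - boundary/2 + 1 = 60; answer 60

60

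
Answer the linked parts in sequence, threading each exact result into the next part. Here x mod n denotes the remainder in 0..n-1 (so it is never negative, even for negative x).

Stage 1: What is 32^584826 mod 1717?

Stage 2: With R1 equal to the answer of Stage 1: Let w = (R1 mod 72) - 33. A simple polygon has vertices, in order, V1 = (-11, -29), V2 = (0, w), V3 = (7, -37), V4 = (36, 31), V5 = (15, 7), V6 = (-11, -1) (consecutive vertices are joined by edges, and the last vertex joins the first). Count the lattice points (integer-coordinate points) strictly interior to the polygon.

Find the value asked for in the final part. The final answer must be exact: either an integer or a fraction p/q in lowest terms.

Stage 1: squarings mod 1717: 32^1=32, 32^2=1024, 32^4=1206, 32^8=137, 32^16=1599, 32^32=188, 32^64=1004, 32^128=137, 32^256=1599, 32^512=188, 32^1024=1004, 32^2048=137, 32^4096=1599, 32^8192=188, 32^16384=1004, 32^32768=137, 32^65536=1599, 32^131072=188, 32^262144=1004, 32^524288=137; 32^584826 = 32^2 * 32^8 * 32^16 * 32^32 * 32^64 * 32^1024 * 32^2048 * 32^8192 * 32^16384 * 32^32768 * 32^524288 = 1330 (mod 1717); answer 1330
Stage 2: R1 = 1330; w = 1; cross terms: (-11*1 - 0*-29)=-11, (0*-37 - 7*1)=-7, (7*31 - 36*-37)=1549, (36*7 - 15*31)=-213, (15*-1 - -11*7)=62, (-11*-29 - -11*-1)=308; twice the area = |1688| = 1688; area = 844; boundary points = 1 + 1 + 1 + 3 + 2 + 28 = 36; strictly interior points = area - boundary/2 + 1 = 827; answer 827

827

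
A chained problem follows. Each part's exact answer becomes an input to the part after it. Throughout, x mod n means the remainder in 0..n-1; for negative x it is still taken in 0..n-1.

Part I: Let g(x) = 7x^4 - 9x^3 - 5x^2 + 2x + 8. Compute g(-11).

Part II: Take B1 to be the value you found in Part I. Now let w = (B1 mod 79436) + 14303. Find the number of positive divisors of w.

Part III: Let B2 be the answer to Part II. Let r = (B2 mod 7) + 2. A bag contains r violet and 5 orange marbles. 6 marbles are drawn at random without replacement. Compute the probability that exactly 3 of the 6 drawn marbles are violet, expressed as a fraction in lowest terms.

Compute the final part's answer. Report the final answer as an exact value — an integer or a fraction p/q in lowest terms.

10/21

Part I: 7*(-11)^4 - 9*(-11)^3 - 5*(-11)^2 + 2*(-11)^1 + 8 = (102487) + (11979) + (-605) + (-22) + (8) = 113847; answer 113847
Part II: B1 = 113847; w = 48714; 48714 = 2 * 3 * 23 * 353; number of divisors = (1+1) * (1+1) * (1+1) * (1+1) = 16; answer 16
Part III: B2 = 16; r = 4; total draws C(9,6) = 84; favorable C(4,3)*C(5,3) = 40; P = 10/21; answer 10/21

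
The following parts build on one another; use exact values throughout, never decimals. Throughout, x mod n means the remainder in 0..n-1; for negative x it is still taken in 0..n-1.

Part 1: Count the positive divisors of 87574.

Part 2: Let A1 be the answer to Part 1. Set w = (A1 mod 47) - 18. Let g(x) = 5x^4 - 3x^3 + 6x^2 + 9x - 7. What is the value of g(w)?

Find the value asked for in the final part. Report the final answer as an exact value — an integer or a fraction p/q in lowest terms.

Part 1: 87574 = 2 * 43787; number of divisors = (1+1) * (1+1) = 4; answer 4
Part 2: A1 = 4; w = -14; 5*(-14)^4 - 3*(-14)^3 + 6*(-14)^2 + 9*(-14)^1 - 7 = (192080) + (8232) + (1176) + (-126) + (-7) = 201355; answer 201355

201355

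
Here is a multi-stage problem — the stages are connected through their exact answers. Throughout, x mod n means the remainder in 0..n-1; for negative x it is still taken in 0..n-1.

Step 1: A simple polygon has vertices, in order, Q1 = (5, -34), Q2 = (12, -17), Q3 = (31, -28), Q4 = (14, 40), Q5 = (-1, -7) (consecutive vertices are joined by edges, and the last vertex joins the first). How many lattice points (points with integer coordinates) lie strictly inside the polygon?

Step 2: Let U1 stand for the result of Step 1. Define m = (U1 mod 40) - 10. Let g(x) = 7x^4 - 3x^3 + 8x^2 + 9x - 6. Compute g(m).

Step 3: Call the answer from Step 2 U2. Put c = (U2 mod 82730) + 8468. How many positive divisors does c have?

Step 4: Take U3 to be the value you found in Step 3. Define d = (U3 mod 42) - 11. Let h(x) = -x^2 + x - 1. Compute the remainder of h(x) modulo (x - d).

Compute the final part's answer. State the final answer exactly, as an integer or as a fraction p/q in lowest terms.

-21

Step 1: cross terms: (5*-17 - 12*-34)=323, (12*-28 - 31*-17)=191, (31*40 - 14*-28)=1632, (14*-7 - -1*40)=-58, (-1*-34 - 5*-7)=69; twice the area = |2157| = 2157; area = 2157/2; boundary points = 1 + 1 + 17 + 1 + 3 = 23; strictly interior points = area - boundary/2 + 1 = 1068; answer 1068
Step 2: U1 = 1068; m = 18; 7*(18)^4 - 3*(18)^3 + 8*(18)^2 + 9*(18)^1 - 6 = (734832) + (-17496) + (2592) + (162) + (-6) = 720084; answer 720084
Step 3: U2 = 720084; c = 66712; 66712 = 2^3 * 31 * 269; number of divisors = (3+1) * (1+1) * (1+1) = 16; answer 16
Step 4: U3 = 16; d = 5; remainder = value at the root: -1*(5)^2 + 1*(5)^1 - 1 = (-25) + (5) + (-1) = -21; answer -21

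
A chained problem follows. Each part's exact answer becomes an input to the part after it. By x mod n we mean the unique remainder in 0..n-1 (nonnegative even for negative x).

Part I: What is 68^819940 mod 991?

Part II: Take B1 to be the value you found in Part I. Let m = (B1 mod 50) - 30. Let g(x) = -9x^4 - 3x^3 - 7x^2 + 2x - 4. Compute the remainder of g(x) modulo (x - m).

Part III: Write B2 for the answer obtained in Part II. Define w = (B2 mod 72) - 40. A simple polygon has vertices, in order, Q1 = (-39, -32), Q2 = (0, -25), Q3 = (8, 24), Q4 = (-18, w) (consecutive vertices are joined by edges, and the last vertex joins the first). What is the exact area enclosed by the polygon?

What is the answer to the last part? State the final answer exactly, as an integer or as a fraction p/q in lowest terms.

1243/2

Part I: squarings mod 991: 68^1=68, 68^2=660, 68^4=551, 68^8=355, 68^16=168, 68^32=476, 68^64=628, 68^128=957, 68^256=165, 68^512=468, 68^1024=13, 68^2048=169, 68^4096=813, 68^8192=963, 68^16384=784, 68^32768=236, 68^65536=200, 68^131072=360, 68^262144=770, 68^524288=282; 68^819940 = 68^4 * 68^32 * 68^64 * 68^128 * 68^512 * 68^32768 * 68^262144 * 68^524288 = 324 (mod 991); answer 324
Part II: B1 = 324; m = -6; remainder = value at the root: -9*(-6)^4 - 3*(-6)^3 - 7*(-6)^2 + 2*(-6)^1 - 4 = (-11664) + (648) + (-252) + (-12) + (-4) = -11284; answer -11284
Part III: B2 = -11284; w = -20; cross terms: (-39*-25 - 0*-32)=975, (0*24 - 8*-25)=200, (8*-20 - -18*24)=272, (-18*-32 - -39*-20)=-204; twice the area = |1243| = 1243; area = 1243/2; answer 1243/2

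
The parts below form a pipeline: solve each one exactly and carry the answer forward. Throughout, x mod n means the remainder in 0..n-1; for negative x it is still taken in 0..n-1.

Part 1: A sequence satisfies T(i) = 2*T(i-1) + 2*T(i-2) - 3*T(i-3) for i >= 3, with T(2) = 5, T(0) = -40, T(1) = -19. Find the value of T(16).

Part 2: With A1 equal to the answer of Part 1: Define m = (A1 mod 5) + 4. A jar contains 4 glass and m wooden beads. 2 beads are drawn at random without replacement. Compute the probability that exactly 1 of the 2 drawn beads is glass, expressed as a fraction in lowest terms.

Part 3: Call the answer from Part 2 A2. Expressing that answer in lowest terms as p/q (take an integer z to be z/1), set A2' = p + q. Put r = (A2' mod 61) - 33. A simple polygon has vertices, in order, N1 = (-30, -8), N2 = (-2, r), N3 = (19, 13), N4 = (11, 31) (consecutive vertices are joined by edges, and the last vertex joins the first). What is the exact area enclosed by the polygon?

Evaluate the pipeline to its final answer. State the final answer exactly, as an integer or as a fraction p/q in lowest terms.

Part 1: T(3) = 2*(5) + 2*(-19) - 3*(-40) = 92; iterating: T(3)=92, T(4)=251, T(5)=671, T(6)=1568, T(7)=3725, T(8)=8573, T(9)=19892, T(10)=45755, T(11)=105575, T(12)=242984, T(13)=559853, T(14)=1288949, T(15)=2968652, T(16)=6835643; answer 6835643
Part 2: A1 = 6835643; m = 7; total draws C(11,2) = 55; favorable C(4,1)*C(7,1) = 28; P = 28/55; answer 28/55
Part 3: A2 = 28/55; threaded value p + q = 83; r = -11; cross terms: (-30*-11 - -2*-8)=314, (-2*13 - 19*-11)=183, (19*31 - 11*13)=446, (11*-8 - -30*31)=842; twice the area = |1785| = 1785; area = 1785/2; answer 1785/2

1785/2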